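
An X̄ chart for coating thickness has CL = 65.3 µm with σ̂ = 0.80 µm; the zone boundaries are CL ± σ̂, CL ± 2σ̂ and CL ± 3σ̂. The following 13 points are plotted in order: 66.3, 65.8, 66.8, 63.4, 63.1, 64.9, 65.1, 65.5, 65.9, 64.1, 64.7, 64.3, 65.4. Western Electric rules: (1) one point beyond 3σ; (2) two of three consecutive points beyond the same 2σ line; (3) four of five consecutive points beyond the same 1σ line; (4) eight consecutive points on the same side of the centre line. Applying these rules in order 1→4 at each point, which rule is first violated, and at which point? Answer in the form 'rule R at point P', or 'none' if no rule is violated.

rule 2 at point 5

Zone of each point (C = within 1σ̂, B = 1σ̂–2σ̂, A = 2σ̂–3σ̂, * = beyond 3σ̂; sign = side of CL): 1:+B, 2:+C, 3:+B, 4:-A, 5:-A, 6:-C, 7:-C, 8:+C, 9:+C, 10:-B, 11:-C, 12:-B, 13:+C
Rule 2 (two of three consecutive points beyond the same 2σ limit) is satisfied at point 5.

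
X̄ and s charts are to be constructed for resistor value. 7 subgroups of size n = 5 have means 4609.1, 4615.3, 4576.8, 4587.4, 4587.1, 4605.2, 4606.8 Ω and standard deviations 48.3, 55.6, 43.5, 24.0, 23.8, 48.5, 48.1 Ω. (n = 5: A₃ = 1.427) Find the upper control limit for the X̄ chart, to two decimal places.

4657.73

X̄̄ = (4609.1 + 4615.3 + 4576.8 + 4587.4 + 4587.1 + 4605.2 + 4606.8) / 7 = 4598.2429
s̄ = (48.3 + 55.6 + 43.5 + 24.0 + 23.8 + 48.5 + 48.1) / 7 = 41.6857
UCL = X̄̄ + A₃·s̄ = 4598.2429 + 1.427 × 41.6857 = 4657.7284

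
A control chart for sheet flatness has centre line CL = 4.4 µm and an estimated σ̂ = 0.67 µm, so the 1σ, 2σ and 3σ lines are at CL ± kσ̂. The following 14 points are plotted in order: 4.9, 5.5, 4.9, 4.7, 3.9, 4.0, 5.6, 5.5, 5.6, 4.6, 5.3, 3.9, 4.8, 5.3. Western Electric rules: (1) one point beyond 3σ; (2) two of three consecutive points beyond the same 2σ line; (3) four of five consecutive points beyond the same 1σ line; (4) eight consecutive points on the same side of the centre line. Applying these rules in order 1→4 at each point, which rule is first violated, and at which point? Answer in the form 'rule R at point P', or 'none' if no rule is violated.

Zone of each point (C = within 1σ̂, B = 1σ̂–2σ̂, A = 2σ̂–3σ̂, * = beyond 3σ̂; sign = side of CL): 1:+C, 2:+B, 3:+C, 4:+C, 5:-C, 6:-C, 7:+B, 8:+B, 9:+B, 10:+C, 11:+B, 12:-C, 13:+C, 14:+B
Rule 3 (four of five consecutive points beyond the same 1σ limit) is satisfied at point 11.

rule 3 at point 11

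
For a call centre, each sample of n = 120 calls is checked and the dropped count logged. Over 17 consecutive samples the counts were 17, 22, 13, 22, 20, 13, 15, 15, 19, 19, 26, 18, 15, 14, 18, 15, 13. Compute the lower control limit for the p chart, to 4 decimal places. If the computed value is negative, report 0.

p̄ = Σdᵢ / (k·n) = 294 / (17 × 120) = 0.14412
LCL = p̄ − 3·√(p̄(1−p̄)/n) = 0.14412 − 3 × 0.03206 = 0.04794

0.0479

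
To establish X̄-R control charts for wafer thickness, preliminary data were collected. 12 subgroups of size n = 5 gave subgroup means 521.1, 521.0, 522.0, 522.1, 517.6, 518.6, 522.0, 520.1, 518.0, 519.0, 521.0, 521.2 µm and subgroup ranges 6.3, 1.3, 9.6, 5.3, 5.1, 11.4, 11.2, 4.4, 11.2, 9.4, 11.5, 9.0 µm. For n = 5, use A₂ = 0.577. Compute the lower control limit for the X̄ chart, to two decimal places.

515.71

X̄̄ = (521.1 + 521.0 + 522.0 + 522.1 + 517.6 + 518.6 + 522.0 + 520.1 + 518.0 + 519.0 + 521.0 + 521.2) / 12 = 6243.7000 / 12 = 520.3083
R̄ = (6.3 + 1.3 + 9.6 + 5.3 + 5.1 + 11.4 + 11.2 + 4.4 + 11.2 + 9.4 + 11.5 + 9.0) / 12 = 95.7000 / 12 = 7.9750
LCL = X̄̄ − A₂·R̄ = 520.3083 − 0.577 × 7.9750 = 515.7068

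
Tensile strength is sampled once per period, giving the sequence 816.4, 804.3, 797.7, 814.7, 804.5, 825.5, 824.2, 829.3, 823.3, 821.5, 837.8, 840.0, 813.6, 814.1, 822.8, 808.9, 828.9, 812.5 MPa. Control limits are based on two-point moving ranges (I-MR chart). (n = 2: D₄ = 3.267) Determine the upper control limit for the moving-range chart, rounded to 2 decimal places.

Moving ranges: 12.1, 6.6, 17.0, 10.2, 21.0, 1.3, 5.1, 6.0, 1.8, 16.3, 2.2, 26.4, 0.5, 8.7, 13.9, 20.0, 16.4; M̄R̄ = 185.5000 / 17 = 10.9118
UCL_MR = D₄·M̄R̄ = 3.267 × 10.9118 = 35.6487

35.65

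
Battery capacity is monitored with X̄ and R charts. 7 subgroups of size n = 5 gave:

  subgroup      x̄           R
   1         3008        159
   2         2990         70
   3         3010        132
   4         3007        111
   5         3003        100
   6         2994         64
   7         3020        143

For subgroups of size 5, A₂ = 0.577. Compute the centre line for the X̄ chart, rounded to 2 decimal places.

3004.57

X̄̄ = (3008 + 2990 + 3010 + 3007 + 3003 + 2994 + 3020) / 7 = 21032.0000 / 7 = 3004.5714
CL = X̄̄ = 3004.5714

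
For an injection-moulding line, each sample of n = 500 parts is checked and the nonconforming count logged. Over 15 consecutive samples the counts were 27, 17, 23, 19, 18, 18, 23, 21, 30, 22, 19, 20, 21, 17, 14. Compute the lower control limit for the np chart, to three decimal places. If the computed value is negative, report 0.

7.267

p̄ = Σdᵢ / (k·n) = 309 / (15 × 500) = 0.04120
LCL = np̄ − 3·√(np̄(1−p̄)) = 20.6000 − 3 × 4.4442 = 7.2673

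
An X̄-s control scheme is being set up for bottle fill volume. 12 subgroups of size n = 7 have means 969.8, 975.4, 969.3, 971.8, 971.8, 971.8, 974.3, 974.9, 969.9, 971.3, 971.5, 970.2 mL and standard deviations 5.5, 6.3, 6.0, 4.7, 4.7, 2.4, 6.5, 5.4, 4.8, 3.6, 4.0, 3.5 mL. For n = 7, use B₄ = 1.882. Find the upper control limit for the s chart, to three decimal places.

s̄ = (5.5 + 6.3 + 6.0 + 4.7 + 4.7 + 2.4 + 6.5 + 5.4 + 4.8 + 3.6 + 4.0 + 3.5) / 12 = 4.7833
UCL_s = B₄·s̄ = 1.882 × 4.7833 = 9.0022

9.002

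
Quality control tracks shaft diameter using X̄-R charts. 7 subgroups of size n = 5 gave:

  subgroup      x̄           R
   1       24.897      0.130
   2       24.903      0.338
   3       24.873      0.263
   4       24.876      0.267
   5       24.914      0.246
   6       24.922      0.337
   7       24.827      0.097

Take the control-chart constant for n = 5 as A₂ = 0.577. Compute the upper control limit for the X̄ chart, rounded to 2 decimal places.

X̄̄ = (24.897 + 24.903 + 24.873 + 24.876 + 24.914 + 24.922 + 24.827) / 7 = 174.2120 / 7 = 24.8874
R̄ = (0.130 + 0.338 + 0.263 + 0.267 + 0.246 + 0.337 + 0.097) / 7 = 1.6780 / 7 = 0.2397
UCL = X̄̄ + A₂·R̄ = 24.8874 + 0.577 × 0.2397 = 25.0257

25.03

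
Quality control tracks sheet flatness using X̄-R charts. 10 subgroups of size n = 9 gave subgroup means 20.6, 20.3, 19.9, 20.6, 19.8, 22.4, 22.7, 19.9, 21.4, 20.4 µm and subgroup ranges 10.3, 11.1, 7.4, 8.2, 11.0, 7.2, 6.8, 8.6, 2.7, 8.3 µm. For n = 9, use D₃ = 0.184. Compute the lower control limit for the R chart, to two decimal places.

1.50

R̄ = (10.3 + 11.1 + 7.4 + 8.2 + 11.0 + 7.2 + 6.8 + 8.6 + 2.7 + 8.3) / 10 = 81.6000 / 10 = 8.1600
LCL_R = D₃·R̄ = 0.184 × 8.1600 = 1.5014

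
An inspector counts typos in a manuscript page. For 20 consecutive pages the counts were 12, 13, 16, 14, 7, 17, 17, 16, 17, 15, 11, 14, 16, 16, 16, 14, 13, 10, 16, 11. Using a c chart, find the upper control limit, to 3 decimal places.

c̄ = (12 + 13 + 16 + 14 + 7 + 17 + 17 + 16 + 17 + 15 + 11 + 14 + 16 + 16 + 16 + 14 + 13 + 10 + 16 + 11) / 20 = 281 / 20 = 14.0500
UCL = c̄ + 3√c̄ = 14.0500 + 3 × √14.0500 = 14.0500 + 3 × 3.7483 = 25.2950

25.295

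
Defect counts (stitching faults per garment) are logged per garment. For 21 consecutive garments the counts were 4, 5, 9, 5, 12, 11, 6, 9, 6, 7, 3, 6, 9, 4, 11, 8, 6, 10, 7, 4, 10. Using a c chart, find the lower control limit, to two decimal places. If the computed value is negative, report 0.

0.00

c̄ = (4 + 5 + 9 + 5 + 12 + 11 + 6 + 9 + 6 + 7 + 3 + 6 + 9 + 4 + 11 + 8 + 6 + 10 + 7 + 4 + 10) / 21 = 152 / 21 = 7.2381
LCL = c̄ − 3√c̄ = 7.2381 − 3 × 2.6904 = -0.8330 → 0 (cannot be negative)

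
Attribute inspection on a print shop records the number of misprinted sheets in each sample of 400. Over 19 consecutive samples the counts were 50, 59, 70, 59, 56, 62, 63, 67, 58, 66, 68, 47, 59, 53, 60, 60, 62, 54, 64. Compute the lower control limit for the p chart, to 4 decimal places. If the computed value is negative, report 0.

0.0961

p̄ = Σdᵢ / (k·n) = 1137 / (19 × 400) = 0.14961
LCL = p̄ − 3·√(p̄(1−p̄)/n) = 0.14961 − 3 × 0.01783 = 0.09610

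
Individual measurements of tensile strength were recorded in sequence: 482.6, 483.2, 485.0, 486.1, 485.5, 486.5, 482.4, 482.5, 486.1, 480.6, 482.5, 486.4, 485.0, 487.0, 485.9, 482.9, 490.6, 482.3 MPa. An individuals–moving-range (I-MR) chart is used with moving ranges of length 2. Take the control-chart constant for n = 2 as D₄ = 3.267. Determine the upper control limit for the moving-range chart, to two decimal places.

9.17

Moving ranges: 0.6, 1.8, 1.1, 0.6, 1.0, 4.1, 0.1, 3.6, 5.5, 1.9, 3.9, 1.4, 2.0, 1.1, 3.0, 7.7, 8.3; M̄R̄ = 47.7000 / 17 = 2.8059
UCL_MR = D₄·M̄R̄ = 3.267 × 2.8059 = 9.1668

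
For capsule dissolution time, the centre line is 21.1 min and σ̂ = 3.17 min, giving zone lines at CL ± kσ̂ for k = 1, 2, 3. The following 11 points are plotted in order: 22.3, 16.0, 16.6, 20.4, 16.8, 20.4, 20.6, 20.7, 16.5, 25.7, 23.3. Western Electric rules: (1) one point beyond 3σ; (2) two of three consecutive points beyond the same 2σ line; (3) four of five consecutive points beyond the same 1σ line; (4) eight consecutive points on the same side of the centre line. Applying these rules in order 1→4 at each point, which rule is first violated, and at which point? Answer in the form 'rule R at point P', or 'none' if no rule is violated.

rule 4 at point 9

Zone of each point (C = within 1σ̂, B = 1σ̂–2σ̂, A = 2σ̂–3σ̂, * = beyond 3σ̂; sign = side of CL): 1:+C, 2:-B, 3:-B, 4:-C, 5:-B, 6:-C, 7:-C, 8:-C, 9:-B, 10:+B, 11:+C
Rule 4 (eight consecutive points on the same side of the centre line) is satisfied at point 9.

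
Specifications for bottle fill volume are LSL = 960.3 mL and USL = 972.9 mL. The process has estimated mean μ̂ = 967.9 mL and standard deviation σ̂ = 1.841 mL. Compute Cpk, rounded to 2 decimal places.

Cpu = (USL − μ̂) / (3σ̂) = (972.9 − 967.9) / (3 × 1.841) = 0.9053; Cpl = (μ̂ − LSL) / (3σ̂) = (967.9 − 960.3) / (3 × 1.841) = 1.3761; Cpk = min(Cpu, Cpl) = 0.9053

0.91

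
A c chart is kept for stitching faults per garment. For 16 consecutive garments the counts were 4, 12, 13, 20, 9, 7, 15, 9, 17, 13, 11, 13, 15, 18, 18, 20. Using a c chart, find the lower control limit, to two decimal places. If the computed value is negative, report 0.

c̄ = (4 + 12 + 13 + 20 + 9 + 7 + 15 + 9 + 17 + 13 + 11 + 13 + 15 + 18 + 18 + 20) / 16 = 214 / 16 = 13.3750
LCL = c̄ − 3√c̄ = 13.3750 − 3 × 3.6572 = 2.4034

2.40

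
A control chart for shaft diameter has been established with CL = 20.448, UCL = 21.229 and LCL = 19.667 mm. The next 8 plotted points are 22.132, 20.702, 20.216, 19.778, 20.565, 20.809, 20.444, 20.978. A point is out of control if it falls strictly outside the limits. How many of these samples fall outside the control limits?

Compare each point to [19.667, 21.229]: sample 1 = 22.132 > UCL.

1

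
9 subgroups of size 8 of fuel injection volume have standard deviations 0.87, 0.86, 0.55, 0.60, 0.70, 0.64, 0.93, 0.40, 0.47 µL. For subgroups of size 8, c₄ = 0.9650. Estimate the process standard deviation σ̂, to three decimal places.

0.693

s̄ = (0.87 + 0.86 + 0.55 + 0.60 + 0.70 + 0.64 + 0.93 + 0.40 + 0.47) / 9 = 0.6689
σ̂ = s̄ / c₄ = 0.6689 / 0.9650 = 0.6931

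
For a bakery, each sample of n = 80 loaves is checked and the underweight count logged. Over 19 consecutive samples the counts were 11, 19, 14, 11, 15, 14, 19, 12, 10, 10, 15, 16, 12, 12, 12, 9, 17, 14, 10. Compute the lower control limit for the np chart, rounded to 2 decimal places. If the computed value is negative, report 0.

3.28

p̄ = Σdᵢ / (k·n) = 252 / (19 × 80) = 0.16579
LCL = np̄ − 3·√(np̄(1−p̄)) = 13.2632 − 3 × 3.3263 = 3.2843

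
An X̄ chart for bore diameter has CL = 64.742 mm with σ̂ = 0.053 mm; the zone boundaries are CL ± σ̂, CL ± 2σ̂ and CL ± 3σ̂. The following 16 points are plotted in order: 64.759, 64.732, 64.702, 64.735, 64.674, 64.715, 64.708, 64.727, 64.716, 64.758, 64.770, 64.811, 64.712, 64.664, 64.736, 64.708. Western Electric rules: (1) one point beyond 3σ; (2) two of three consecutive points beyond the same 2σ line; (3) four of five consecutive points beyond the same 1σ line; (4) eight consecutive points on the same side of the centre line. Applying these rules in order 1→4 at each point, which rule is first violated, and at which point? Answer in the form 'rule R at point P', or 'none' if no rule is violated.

Zone of each point (C = within 1σ̂, B = 1σ̂–2σ̂, A = 2σ̂–3σ̂, * = beyond 3σ̂; sign = side of CL): 1:+C, 2:-C, 3:-C, 4:-C, 5:-B, 6:-C, 7:-C, 8:-C, 9:-C, 10:+C, 11:+C, 12:+B, 13:-C, 14:-B, 15:-C, 16:-C
Rule 4 (eight consecutive points on the same side of the centre line) is satisfied at point 9.

rule 4 at point 9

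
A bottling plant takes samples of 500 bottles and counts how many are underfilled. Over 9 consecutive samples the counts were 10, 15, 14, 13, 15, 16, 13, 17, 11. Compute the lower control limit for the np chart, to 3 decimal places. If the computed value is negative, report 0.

p̄ = Σdᵢ / (k·n) = 124 / (9 × 500) = 0.02756
LCL = np̄ − 3·√(np̄(1−p̄)) = 13.7778 − 3 × 3.6603 = 2.7967

2.797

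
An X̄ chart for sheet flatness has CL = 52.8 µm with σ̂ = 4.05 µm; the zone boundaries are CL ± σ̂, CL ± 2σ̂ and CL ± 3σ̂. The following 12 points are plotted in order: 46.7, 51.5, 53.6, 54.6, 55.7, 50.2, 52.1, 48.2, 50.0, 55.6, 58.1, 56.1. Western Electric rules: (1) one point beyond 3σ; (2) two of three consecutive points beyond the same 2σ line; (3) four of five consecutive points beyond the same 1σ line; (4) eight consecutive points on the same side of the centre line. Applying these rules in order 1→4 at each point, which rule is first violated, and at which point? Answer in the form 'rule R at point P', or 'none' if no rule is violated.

Zone of each point (C = within 1σ̂, B = 1σ̂–2σ̂, A = 2σ̂–3σ̂, * = beyond 3σ̂; sign = side of CL): 1:-B, 2:-C, 3:+C, 4:+C, 5:+C, 6:-C, 7:-C, 8:-B, 9:-C, 10:+C, 11:+B, 12:+C
No rule fires across all 12 points.

none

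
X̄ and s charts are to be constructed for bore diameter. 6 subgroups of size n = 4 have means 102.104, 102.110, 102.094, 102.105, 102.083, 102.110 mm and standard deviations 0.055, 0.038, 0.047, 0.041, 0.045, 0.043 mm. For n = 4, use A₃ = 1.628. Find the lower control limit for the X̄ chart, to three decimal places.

102.028

X̄̄ = (102.104 + 102.110 + 102.094 + 102.105 + 102.083 + 102.110) / 6 = 102.1010
s̄ = (0.055 + 0.038 + 0.047 + 0.041 + 0.045 + 0.043) / 6 = 0.0448
LCL = X̄̄ − A₃·s̄ = 102.1010 − 1.628 × 0.0448 = 102.0280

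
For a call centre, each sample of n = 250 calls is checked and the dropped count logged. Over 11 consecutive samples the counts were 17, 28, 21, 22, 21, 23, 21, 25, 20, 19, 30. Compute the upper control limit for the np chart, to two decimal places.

p̄ = Σdᵢ / (k·n) = 247 / (11 × 250) = 0.08982
UCL = np̄ + 3·√(np̄(1−p̄)) = 22.4545 + 3 × √(22.4545×0.91018) = 22.4545 + 3 × 4.5208 = 36.0170

36.02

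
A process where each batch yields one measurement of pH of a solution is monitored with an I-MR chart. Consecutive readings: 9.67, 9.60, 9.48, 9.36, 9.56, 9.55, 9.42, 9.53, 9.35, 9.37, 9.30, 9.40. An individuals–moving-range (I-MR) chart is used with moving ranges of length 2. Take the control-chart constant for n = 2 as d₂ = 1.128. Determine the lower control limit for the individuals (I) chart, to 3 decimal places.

X̄ = (9.67 + 9.60 + 9.48 + 9.36 + 9.56 + 9.55 + 9.42 + 9.53 + 9.35 + 9.37 + 9.30 + 9.40) / 12 = 9.4658
Moving ranges: 0.07, 0.12, 0.12, 0.20, 0.01, 0.13, 0.11, 0.18, 0.02, 0.07, 0.10; M̄R̄ = 1.1300 / 11 = 0.1027
LCL = X̄ − 3·M̄R̄/d₂ = 9.4658 − 3 × 0.1027 / 1.128 = 9.1926

9.193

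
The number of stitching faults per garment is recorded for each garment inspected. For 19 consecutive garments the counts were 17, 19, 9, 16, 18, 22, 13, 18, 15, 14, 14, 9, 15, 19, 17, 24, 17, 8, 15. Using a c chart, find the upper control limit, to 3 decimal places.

c̄ = (17 + 19 + 9 + 16 + 18 + 22 + 13 + 18 + 15 + 14 + 14 + 9 + 15 + 19 + 17 + 24 + 17 + 8 + 15) / 19 = 299 / 19 = 15.7368
UCL = c̄ + 3√c̄ = 15.7368 + 3 × √15.7368 = 15.7368 + 3 × 3.9670 = 27.6377

27.638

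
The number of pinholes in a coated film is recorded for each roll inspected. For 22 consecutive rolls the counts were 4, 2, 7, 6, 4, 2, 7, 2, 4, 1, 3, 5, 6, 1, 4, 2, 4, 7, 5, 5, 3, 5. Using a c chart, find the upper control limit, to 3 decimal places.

c̄ = (4 + 2 + 7 + 6 + 4 + 2 + 7 + 2 + 4 + 1 + 3 + 5 + 6 + 1 + 4 + 2 + 4 + 7 + 5 + 5 + 3 + 5) / 22 = 89 / 22 = 4.0455
UCL = c̄ + 3√c̄ = 4.0455 + 3 × √4.0455 = 4.0455 + 3 × 2.0113 = 10.0794

10.079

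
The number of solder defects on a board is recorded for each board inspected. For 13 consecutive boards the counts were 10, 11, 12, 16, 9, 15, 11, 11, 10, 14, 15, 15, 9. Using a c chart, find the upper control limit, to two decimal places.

c̄ = (10 + 11 + 12 + 16 + 9 + 15 + 11 + 11 + 10 + 14 + 15 + 15 + 9) / 13 = 158 / 13 = 12.1538
UCL = c̄ + 3√c̄ = 12.1538 + 3 × √12.1538 = 12.1538 + 3 × 3.4862 = 22.6126

22.61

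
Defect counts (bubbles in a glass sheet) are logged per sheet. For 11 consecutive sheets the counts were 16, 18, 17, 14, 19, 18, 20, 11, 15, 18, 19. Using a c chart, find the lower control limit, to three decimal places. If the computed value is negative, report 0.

4.515

c̄ = (16 + 18 + 17 + 14 + 19 + 18 + 20 + 11 + 15 + 18 + 19) / 11 = 185 / 11 = 16.8182
LCL = c̄ − 3√c̄ = 16.8182 − 3 × 4.1010 = 4.5152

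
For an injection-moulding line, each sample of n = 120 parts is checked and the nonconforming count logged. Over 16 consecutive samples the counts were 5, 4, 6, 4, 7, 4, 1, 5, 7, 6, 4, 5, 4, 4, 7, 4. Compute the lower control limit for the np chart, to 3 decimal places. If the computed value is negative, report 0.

0.000

p̄ = Σdᵢ / (k·n) = 77 / (16 × 120) = 0.04010
LCL = np̄ − 3·√(np̄(1−p̄)) = 4.8125 − 3 × 2.1493 = -1.6354 → 0 (negative, so LCL = 0)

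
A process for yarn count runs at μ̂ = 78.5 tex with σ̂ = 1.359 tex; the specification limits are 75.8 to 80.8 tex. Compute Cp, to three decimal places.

Cp = (USL − LSL) / (6σ̂) = (80.8 − 75.8) / (6 × 1.359) = 5.0000 / 8.1540 = 0.6132

0.613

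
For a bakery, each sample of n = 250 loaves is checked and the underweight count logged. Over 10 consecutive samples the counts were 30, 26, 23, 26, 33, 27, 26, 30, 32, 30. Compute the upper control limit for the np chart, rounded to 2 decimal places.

p̄ = Σdᵢ / (k·n) = 283 / (10 × 250) = 0.11320
UCL = np̄ + 3·√(np̄(1−p̄)) = 28.3000 + 3 × √(28.3000×0.88680) = 28.3000 + 3 × 5.0096 = 43.3289

43.33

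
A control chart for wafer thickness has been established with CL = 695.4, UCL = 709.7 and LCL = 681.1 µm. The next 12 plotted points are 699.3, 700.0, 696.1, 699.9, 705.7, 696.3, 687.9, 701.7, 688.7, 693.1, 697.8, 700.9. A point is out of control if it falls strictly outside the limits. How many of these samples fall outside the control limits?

0

All 12 points lie within [681.1, 709.7].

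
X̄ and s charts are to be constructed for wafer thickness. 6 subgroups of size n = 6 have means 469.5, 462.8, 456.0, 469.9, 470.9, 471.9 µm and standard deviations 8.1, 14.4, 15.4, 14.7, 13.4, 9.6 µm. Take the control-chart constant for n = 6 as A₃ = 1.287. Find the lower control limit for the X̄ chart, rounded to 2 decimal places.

450.62

X̄̄ = (469.5 + 462.8 + 456.0 + 469.9 + 470.9 + 471.9) / 6 = 466.8333
s̄ = (8.1 + 14.4 + 15.4 + 14.7 + 13.4 + 9.6) / 6 = 12.6000
LCL = X̄̄ − A₃·s̄ = 466.8333 − 1.287 × 12.6000 = 450.6171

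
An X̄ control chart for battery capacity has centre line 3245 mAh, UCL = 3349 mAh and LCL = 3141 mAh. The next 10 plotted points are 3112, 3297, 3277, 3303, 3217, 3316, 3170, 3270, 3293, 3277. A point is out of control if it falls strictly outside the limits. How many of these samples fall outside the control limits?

Compare each point to [3141, 3349]: sample 1 = 3112 < LCL.

1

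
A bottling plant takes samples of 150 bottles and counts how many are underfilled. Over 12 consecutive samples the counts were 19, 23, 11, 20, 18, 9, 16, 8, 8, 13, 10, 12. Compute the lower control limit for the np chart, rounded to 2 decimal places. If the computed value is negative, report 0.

p̄ = Σdᵢ / (k·n) = 167 / (12 × 150) = 0.09278
LCL = np̄ − 3·√(np̄(1−p̄)) = 13.9167 − 3 × 3.5532 = 3.2569

3.26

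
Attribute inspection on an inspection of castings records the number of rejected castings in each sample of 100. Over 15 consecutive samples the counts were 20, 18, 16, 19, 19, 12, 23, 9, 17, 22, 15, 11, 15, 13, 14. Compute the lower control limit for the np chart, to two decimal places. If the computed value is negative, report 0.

5.15

p̄ = Σdᵢ / (k·n) = 243 / (15 × 100) = 0.16200
LCL = np̄ − 3·√(np̄(1−p̄)) = 16.2000 − 3 × 3.6845 = 5.1465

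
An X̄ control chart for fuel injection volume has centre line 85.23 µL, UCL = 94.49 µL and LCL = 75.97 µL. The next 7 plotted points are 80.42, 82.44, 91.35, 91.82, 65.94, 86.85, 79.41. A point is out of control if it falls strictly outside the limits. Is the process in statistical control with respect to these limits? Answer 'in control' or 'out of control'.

Compare each point to [75.97, 94.49]: sample 5 = 65.94 < LCL.

out of control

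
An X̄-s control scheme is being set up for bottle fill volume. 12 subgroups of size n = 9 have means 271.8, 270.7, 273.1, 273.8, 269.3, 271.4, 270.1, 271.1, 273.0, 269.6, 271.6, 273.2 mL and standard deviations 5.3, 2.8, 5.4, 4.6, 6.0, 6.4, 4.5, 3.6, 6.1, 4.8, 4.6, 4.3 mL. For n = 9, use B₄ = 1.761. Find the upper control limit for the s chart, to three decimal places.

s̄ = (5.3 + 2.8 + 5.4 + 4.6 + 6.0 + 6.4 + 4.5 + 3.6 + 6.1 + 4.8 + 4.6 + 4.3) / 12 = 4.8667
UCL_s = B₄·s̄ = 1.761 × 4.8667 = 8.5702

8.570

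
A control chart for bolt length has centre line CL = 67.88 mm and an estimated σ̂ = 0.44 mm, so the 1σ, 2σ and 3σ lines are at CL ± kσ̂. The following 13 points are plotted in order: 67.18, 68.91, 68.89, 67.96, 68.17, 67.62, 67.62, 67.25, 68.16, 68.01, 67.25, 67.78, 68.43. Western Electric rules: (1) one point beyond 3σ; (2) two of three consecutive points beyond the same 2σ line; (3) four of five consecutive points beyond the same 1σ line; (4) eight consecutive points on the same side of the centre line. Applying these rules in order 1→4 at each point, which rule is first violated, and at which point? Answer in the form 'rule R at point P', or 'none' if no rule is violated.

rule 2 at point 3

Zone of each point (C = within 1σ̂, B = 1σ̂–2σ̂, A = 2σ̂–3σ̂, * = beyond 3σ̂; sign = side of CL): 1:-B, 2:+A, 3:+A, 4:+C, 5:+C, 6:-C, 7:-C, 8:-B, 9:+C, 10:+C, 11:-B, 12:-C, 13:+B
Rule 2 (two of three consecutive points beyond the same 2σ limit) is satisfied at point 3.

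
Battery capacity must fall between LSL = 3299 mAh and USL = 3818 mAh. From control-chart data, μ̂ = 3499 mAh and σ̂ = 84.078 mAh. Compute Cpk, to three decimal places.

0.793

Cpu = (USL − μ̂) / (3σ̂) = (3818 − 3499) / (3 × 84.078) = 1.2647; Cpl = (μ̂ − LSL) / (3σ̂) = (3499 − 3299) / (3 × 84.078) = 0.7929; Cpk = min(Cpu, Cpl) = 0.7929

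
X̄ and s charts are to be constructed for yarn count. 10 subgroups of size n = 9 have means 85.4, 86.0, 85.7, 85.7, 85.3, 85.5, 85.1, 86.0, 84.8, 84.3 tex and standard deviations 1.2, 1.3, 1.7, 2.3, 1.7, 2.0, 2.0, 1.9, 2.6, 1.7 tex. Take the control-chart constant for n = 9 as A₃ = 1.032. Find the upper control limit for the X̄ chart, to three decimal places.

87.279

X̄̄ = (85.4 + 86.0 + 85.7 + 85.7 + 85.3 + 85.5 + 85.1 + 86.0 + 84.8 + 84.3) / 10 = 85.3800
s̄ = (1.2 + 1.3 + 1.7 + 2.3 + 1.7 + 2.0 + 2.0 + 1.9 + 2.6 + 1.7) / 10 = 1.8400
UCL = X̄̄ + A₃·s̄ = 85.3800 + 1.032 × 1.8400 = 87.2789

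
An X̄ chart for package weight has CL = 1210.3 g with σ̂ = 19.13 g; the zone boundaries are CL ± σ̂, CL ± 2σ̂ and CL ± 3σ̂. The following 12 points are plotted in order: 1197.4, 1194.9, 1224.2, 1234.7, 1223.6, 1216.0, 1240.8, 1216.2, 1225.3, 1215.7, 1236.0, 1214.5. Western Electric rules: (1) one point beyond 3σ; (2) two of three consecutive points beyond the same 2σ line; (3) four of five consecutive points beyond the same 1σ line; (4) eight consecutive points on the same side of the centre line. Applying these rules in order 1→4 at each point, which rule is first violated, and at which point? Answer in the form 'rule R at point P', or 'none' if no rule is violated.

rule 4 at point 10

Zone of each point (C = within 1σ̂, B = 1σ̂–2σ̂, A = 2σ̂–3σ̂, * = beyond 3σ̂; sign = side of CL): 1:-C, 2:-C, 3:+C, 4:+B, 5:+C, 6:+C, 7:+B, 8:+C, 9:+C, 10:+C, 11:+B, 12:+C
Rule 4 (eight consecutive points on the same side of the centre line) is satisfied at point 10.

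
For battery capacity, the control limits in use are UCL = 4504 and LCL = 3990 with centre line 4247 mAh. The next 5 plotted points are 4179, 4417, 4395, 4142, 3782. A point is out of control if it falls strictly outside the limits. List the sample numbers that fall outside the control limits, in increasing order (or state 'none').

Compare each point to [3990, 4504]: sample 5 = 3782 < LCL.

5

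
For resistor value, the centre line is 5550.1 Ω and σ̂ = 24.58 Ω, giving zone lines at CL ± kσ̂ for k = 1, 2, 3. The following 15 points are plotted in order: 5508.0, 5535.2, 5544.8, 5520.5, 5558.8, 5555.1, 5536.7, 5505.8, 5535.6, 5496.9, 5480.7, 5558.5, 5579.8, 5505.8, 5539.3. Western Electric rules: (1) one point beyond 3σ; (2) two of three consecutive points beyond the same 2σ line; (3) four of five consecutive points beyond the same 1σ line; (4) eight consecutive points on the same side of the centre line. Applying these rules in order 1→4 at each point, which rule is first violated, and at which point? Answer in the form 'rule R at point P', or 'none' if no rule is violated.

rule 2 at point 11

Zone of each point (C = within 1σ̂, B = 1σ̂–2σ̂, A = 2σ̂–3σ̂, * = beyond 3σ̂; sign = side of CL): 1:-B, 2:-C, 3:-C, 4:-B, 5:+C, 6:+C, 7:-C, 8:-B, 9:-C, 10:-A, 11:-A, 12:+C, 13:+B, 14:-B, 15:-C
Rule 2 (two of three consecutive points beyond the same 2σ limit) is satisfied at point 11.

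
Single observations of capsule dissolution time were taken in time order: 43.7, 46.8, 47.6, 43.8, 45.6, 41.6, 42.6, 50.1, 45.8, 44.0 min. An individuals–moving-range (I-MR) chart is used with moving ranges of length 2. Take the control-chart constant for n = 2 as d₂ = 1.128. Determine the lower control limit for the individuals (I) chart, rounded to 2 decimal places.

36.86

X̄ = (43.7 + 46.8 + 47.6 + 43.8 + 45.6 + 41.6 + 42.6 + 50.1 + 45.8 + 44.0) / 10 = 45.1600
Moving ranges: 3.1, 0.8, 3.8, 1.8, 4.0, 1.0, 7.5, 4.3, 1.8; M̄R̄ = 28.1000 / 9 = 3.1222
LCL = X̄ − 3·M̄R̄/d₂ = 45.1600 − 3 × 3.1222 / 1.128 = 36.8562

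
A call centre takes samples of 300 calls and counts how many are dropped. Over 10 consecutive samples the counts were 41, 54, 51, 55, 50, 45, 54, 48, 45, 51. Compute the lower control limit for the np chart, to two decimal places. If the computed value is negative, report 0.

30.13

p̄ = Σdᵢ / (k·n) = 494 / (10 × 300) = 0.16467
LCL = np̄ − 3·√(np̄(1−p̄)) = 49.4000 − 3 × 6.4238 = 30.1285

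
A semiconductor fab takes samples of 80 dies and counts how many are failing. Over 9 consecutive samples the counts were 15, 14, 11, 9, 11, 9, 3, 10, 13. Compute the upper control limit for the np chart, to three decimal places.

p̄ = Σdᵢ / (k·n) = 95 / (9 × 80) = 0.13194
UCL = np̄ + 3·√(np̄(1−p̄)) = 10.5556 + 3 × √(10.5556×0.86806) = 10.5556 + 3 × 3.0270 = 19.6366

19.637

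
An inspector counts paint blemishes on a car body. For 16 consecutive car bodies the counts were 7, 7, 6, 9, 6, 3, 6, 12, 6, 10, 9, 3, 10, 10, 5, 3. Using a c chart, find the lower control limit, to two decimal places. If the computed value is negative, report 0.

0.00

c̄ = (7 + 7 + 6 + 9 + 6 + 3 + 6 + 12 + 6 + 10 + 9 + 3 + 10 + 10 + 5 + 3) / 16 = 112 / 16 = 7.0000
LCL = c̄ − 3√c̄ = 7.0000 − 3 × 2.6458 = -0.9373 → 0 (cannot be negative)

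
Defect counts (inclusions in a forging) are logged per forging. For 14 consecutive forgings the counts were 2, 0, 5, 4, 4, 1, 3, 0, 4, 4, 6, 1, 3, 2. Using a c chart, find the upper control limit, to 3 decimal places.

7.793

c̄ = (2 + 0 + 5 + 4 + 4 + 1 + 3 + 0 + 4 + 4 + 6 + 1 + 3 + 2) / 14 = 39 / 14 = 2.7857
UCL = c̄ + 3√c̄ = 2.7857 + 3 × √2.7857 = 2.7857 + 3 × 1.6690 = 7.7929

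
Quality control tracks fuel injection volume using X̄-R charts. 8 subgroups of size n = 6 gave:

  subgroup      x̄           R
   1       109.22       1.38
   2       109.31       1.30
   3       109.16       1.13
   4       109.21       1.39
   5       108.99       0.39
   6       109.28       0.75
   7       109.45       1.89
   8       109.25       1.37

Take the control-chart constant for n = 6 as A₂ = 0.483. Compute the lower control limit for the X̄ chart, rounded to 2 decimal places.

108.65

X̄̄ = (109.22 + 109.31 + 109.16 + 109.21 + 108.99 + 109.28 + 109.45 + 109.25) / 8 = 873.8700 / 8 = 109.2338
R̄ = (1.38 + 1.30 + 1.13 + 1.39 + 0.39 + 0.75 + 1.89 + 1.37) / 8 = 9.6000 / 8 = 1.2000
LCL = X̄̄ − A₂·R̄ = 109.2338 − 0.483 × 1.2000 = 108.6542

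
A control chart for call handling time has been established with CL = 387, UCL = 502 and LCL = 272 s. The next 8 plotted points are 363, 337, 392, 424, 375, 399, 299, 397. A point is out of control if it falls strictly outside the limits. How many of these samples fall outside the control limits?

0

All 8 points lie within [272, 502].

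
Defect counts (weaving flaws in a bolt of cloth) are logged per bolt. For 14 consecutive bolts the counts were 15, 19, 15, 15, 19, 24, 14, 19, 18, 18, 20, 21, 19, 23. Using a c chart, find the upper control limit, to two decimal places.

31.40

c̄ = (15 + 19 + 15 + 15 + 19 + 24 + 14 + 19 + 18 + 18 + 20 + 21 + 19 + 23) / 14 = 259 / 14 = 18.5000
UCL = c̄ + 3√c̄ = 18.5000 + 3 × √18.5000 = 18.5000 + 3 × 4.3012 = 31.4035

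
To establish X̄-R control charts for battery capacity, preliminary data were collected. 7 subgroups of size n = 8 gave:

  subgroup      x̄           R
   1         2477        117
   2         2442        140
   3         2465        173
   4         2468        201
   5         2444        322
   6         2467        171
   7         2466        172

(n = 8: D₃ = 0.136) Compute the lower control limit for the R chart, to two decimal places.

25.18

R̄ = (117 + 140 + 173 + 201 + 322 + 171 + 172) / 7 = 1296.0000 / 7 = 185.1429
LCL_R = D₃·R̄ = 0.136 × 185.1429 = 25.1794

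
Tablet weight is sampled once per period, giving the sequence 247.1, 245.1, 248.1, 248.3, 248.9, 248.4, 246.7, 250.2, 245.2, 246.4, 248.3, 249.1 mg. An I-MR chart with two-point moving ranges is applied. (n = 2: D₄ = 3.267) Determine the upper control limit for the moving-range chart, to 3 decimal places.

Moving ranges: 2.0, 3.0, 0.2, 0.6, 0.5, 1.7, 3.5, 5.0, 1.2, 1.9, 0.8; M̄R̄ = 20.4000 / 11 = 1.8545
UCL_MR = D₄·M̄R̄ = 3.267 × 1.8545 = 6.0588

6.059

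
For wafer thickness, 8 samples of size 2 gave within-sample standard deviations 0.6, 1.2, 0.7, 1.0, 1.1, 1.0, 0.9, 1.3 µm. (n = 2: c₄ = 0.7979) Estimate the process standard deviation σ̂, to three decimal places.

1.222

s̄ = (0.6 + 1.2 + 0.7 + 1.0 + 1.1 + 1.0 + 0.9 + 1.3) / 8 = 0.9750
σ̂ = s̄ / c₄ = 0.9750 / 0.7979 = 1.2220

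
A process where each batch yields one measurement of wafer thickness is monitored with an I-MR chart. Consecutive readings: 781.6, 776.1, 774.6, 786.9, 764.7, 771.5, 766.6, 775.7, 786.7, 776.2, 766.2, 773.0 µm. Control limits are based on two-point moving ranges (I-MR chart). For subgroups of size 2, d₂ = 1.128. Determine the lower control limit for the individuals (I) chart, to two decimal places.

X̄ = (781.6 + 776.1 + 774.6 + 786.9 + 764.7 + 771.5 + 766.6 + 775.7 + 786.7 + 776.2 + 766.2 + 773.0) / 12 = 774.9833
Moving ranges: 5.5, 1.5, 12.3, 22.2, 6.8, 4.9, 9.1, 11.0, 10.5, 10.0, 6.8; M̄R̄ = 100.6000 / 11 = 9.1455
LCL = X̄ − 3·M̄R̄/d₂ = 774.9833 − 3 × 9.1455 / 1.128 = 750.6603

750.66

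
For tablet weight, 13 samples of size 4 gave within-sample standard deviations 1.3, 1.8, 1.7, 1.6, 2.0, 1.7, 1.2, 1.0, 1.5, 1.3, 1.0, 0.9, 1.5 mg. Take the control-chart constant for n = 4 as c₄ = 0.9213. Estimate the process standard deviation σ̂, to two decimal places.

1.54

s̄ = (1.3 + 1.8 + 1.7 + 1.6 + 2.0 + 1.7 + 1.2 + 1.0 + 1.5 + 1.3 + 1.0 + 0.9 + 1.5) / 13 = 1.4231
σ̂ = s̄ / c₄ = 1.4231 / 0.9213 = 1.5446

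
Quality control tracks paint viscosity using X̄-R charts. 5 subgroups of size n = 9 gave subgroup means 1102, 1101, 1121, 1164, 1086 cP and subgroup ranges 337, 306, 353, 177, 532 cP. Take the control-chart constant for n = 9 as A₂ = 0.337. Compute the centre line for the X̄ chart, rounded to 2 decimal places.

1114.80

X̄̄ = (1102 + 1101 + 1121 + 1164 + 1086) / 5 = 5574.0000 / 5 = 1114.8000
CL = X̄̄ = 1114.8000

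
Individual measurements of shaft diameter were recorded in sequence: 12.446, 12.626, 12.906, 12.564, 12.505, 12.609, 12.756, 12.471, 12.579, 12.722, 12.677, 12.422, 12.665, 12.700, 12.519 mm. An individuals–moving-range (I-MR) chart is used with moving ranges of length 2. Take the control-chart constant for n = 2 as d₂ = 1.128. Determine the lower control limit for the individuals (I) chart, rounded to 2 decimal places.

12.15

X̄ = (12.446 + 12.626 + 12.906 + 12.564 + 12.505 + 12.609 + 12.756 + 12.471 + 12.579 + 12.722 + 12.677 + 12.422 + 12.665 + 12.700 + 12.519) / 15 = 12.6111
Moving ranges: 0.180, 0.280, 0.342, 0.059, 0.104, 0.147, 0.285, 0.108, 0.143, 0.045, 0.255, 0.243, 0.035, 0.181; M̄R̄ = 2.4070 / 14 = 0.1719
LCL = X̄ − 3·M̄R̄/d₂ = 12.6111 − 3 × 0.1719 / 1.128 = 12.1539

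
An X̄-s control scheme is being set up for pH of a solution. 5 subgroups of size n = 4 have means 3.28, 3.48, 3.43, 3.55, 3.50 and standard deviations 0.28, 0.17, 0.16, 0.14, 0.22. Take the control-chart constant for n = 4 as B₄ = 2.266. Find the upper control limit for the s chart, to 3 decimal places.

0.440

s̄ = (0.28 + 0.17 + 0.16 + 0.14 + 0.22) / 5 = 0.1940
UCL_s = B₄·s̄ = 2.266 × 0.1940 = 0.4396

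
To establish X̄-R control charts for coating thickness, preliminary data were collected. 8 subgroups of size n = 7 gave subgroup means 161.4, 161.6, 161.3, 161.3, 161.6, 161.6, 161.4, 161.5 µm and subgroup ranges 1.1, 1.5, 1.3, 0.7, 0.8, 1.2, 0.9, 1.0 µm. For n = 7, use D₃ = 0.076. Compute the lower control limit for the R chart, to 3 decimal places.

R̄ = (1.1 + 1.5 + 1.3 + 0.7 + 0.8 + 1.2 + 0.9 + 1.0) / 8 = 8.5000 / 8 = 1.0625
LCL_R = D₃·R̄ = 0.076 × 1.0625 = 0.0808

0.081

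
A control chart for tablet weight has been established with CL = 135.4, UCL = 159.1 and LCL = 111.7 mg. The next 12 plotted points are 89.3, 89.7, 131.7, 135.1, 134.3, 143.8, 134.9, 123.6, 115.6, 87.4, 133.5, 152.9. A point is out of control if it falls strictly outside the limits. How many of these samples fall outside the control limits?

Compare each point to [111.7, 159.1]: sample 1 = 89.3 < LCL; sample 2 = 89.7 < LCL; sample 10 = 87.4 < LCL.

3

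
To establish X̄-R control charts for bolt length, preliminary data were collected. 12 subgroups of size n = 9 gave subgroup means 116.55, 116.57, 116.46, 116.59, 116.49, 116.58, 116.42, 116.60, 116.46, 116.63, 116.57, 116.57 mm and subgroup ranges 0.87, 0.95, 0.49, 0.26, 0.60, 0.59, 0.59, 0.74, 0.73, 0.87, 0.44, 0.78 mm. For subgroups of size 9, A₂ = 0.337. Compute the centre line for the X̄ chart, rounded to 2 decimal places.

116.54

X̄̄ = (116.55 + 116.57 + 116.46 + 116.59 + 116.49 + 116.58 + 116.42 + 116.60 + 116.46 + 116.63 + 116.57 + 116.57) / 12 = 1398.4900 / 12 = 116.5408
CL = X̄̄ = 116.5408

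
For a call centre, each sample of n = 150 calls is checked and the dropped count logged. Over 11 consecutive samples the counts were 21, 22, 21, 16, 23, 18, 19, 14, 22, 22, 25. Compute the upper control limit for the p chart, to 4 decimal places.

p̄ = Σdᵢ / (k·n) = 223 / (11 × 150) = 0.13515
UCL = p̄ + 3·√(p̄(1−p̄)/n) = 0.13515 + 3 × √(0.13515×0.86485/150) = 0.13515 + 3 × 0.02791 = 0.21890

0.2189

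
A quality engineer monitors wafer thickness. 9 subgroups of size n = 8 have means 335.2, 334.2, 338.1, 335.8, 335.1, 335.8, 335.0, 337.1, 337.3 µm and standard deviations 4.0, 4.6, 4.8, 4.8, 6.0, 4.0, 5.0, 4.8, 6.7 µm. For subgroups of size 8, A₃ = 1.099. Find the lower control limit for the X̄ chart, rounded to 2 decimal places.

X̄̄ = (335.2 + 334.2 + 338.1 + 335.8 + 335.1 + 335.8 + 335.0 + 337.1 + 337.3) / 9 = 335.9556
s̄ = (4.0 + 4.6 + 4.8 + 4.8 + 6.0 + 4.0 + 5.0 + 4.8 + 6.7) / 9 = 4.9667
LCL = X̄̄ − A₃·s̄ = 335.9556 − 1.099 × 4.9667 = 330.4972

330.50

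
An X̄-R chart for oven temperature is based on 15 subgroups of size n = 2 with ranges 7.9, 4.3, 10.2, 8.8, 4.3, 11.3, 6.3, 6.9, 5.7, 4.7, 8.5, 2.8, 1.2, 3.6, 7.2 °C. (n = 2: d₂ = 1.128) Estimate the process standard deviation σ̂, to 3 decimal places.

R̄ = (7.9 + 4.3 + 10.2 + 8.8 + 4.3 + 11.3 + 6.3 + 6.9 + 5.7 + 4.7 + 8.5 + 2.8 + 1.2 + 3.6 + 7.2) / 15 = 6.2467
σ̂ = R̄ / d₂ = 6.2467 / 1.128 = 5.5378

5.538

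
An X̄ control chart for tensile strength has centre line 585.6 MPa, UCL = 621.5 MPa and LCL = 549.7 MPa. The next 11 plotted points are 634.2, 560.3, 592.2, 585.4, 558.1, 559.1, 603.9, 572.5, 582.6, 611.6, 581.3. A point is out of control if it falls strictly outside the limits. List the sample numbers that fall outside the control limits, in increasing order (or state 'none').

1

Compare each point to [549.7, 621.5]: sample 1 = 634.2 > UCL.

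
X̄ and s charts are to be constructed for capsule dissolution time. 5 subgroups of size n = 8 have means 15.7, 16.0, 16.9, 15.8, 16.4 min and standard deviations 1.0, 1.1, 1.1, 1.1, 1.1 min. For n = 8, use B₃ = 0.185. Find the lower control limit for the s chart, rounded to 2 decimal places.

0.20

s̄ = (1.0 + 1.1 + 1.1 + 1.1 + 1.1) / 5 = 1.0800
LCL_s = B₃·s̄ = 0.185 × 1.0800 = 0.1998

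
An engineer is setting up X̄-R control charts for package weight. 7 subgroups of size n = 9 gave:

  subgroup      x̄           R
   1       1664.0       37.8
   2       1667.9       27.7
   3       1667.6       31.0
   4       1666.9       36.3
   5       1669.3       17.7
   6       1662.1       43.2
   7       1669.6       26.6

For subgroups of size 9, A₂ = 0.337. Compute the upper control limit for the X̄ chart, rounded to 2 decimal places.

X̄̄ = (1664.0 + 1667.9 + 1667.6 + 1666.9 + 1669.3 + 1662.1 + 1669.6) / 7 = 11667.4000 / 7 = 1666.7714
R̄ = (37.8 + 27.7 + 31.0 + 36.3 + 17.7 + 43.2 + 26.6) / 7 = 220.3000 / 7 = 31.4714
UCL = X̄̄ + A₂·R̄ = 1666.7714 + 0.337 × 31.4714 = 1677.3773

1677.38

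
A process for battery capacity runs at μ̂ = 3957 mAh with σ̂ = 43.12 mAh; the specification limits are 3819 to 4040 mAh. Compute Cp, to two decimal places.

0.85

Cp = (USL − LSL) / (6σ̂) = (4040 − 3819) / (6 × 43.12) = 221.0000 / 258.7200 = 0.8542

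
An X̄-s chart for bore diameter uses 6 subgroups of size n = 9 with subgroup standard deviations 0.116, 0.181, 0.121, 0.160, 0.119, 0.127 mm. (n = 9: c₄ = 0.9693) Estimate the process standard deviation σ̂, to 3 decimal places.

s̄ = (0.116 + 0.181 + 0.121 + 0.160 + 0.119 + 0.127) / 6 = 0.1373
σ̂ = s̄ / c₄ = 0.1373 / 0.9693 = 0.1417

0.142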